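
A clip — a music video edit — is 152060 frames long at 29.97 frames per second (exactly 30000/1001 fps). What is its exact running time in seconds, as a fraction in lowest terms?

7610603/1500 seconds

Running time = 152060 ÷ (30000/1001) = 152060 × 1001/30000 = 7610603/1500 s.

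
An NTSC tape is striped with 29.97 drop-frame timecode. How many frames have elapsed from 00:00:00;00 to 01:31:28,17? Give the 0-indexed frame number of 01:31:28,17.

164493

As if non-drop at 30 labels/s: (1 × 3600 + 31 × 60 + 28) × 30 + 17 = 164657.
Minute boundaries passed: 91; those not divisible by 10: 91 − 9 = 82; dropped labels = 2 × 82 = 164.
Actual frame index = 164657 − 164 = 164493.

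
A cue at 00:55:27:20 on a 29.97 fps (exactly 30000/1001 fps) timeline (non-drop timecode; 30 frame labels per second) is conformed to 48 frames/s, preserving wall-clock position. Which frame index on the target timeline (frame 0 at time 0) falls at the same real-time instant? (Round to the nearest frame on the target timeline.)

Source frame index: (0×3600 + 55×60 + 27) × 30 + 20 = 99830.
Real time: 99830 / (30000/1001) = 9992983/3000 s.
Target frame: (9992983/3000) × (48) = 19985966/125 ≈ 159887.728 → 159888.

frame 159888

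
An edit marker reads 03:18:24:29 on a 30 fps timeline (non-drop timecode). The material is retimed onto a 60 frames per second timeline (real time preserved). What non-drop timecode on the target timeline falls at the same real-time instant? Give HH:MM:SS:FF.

Source frame index: (3×3600 + 18×60 + 24) × 30 + 29 = 357149.
Real time: 357149 / (30) = 357149/30 s.
Target frame: (357149/30) × (60) = 714298.
At 60 labels/s: frame 714298 → 03:18:24:58.

03:18:24:58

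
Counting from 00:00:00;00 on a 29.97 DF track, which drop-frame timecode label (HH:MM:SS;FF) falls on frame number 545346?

05:03:16;12

Ten DF minutes hold 17982 frames, so frame 545346 lies in block 30 (frames 539460–557441) with 5886 frames into that block.
The block's first minute is 1800 frames and the rest 1798 each; 5886 frames reaches minute 3, so 30 × 18 + 3 × 2 = 546 labels have been skipped so far.
Adding those back, label number 545346 + 546 = 545892 at 30 labels/s is 18196 s + 12 f = 5 h 3 min 16 s frame 12, i.e. 05:03:16;12.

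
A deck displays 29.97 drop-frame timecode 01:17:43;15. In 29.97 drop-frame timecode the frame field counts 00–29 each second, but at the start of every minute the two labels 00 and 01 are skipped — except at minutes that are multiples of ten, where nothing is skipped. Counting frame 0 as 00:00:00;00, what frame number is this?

139765

As if non-drop at 30 labels/s: (1 × 3600 + 17 × 60 + 43) × 30 + 15 = 139905.
Minute boundaries passed: 77; those not divisible by 10: 77 − 7 = 70; dropped labels = 2 × 70 = 140.
Actual frame index = 139905 − 140 = 139765.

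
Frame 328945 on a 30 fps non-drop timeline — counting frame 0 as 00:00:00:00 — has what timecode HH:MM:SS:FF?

328945 ÷ 30 = 10964 full seconds, remainder 25 frames.
10964 s = 3 h 2 min 44 s.
Timecode: 03:02:44:25.

03:02:44:25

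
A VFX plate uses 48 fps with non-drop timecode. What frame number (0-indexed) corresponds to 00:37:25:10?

107770

Total seconds to the label: (0 × 3600 + 37 × 60 + 25) = 2245.
Frame index = 2245 × 48 + 10 = 107770.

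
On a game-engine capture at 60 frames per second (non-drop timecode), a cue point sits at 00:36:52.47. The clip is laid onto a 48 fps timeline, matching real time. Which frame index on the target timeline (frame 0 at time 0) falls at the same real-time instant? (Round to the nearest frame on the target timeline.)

Source frame index: (0×3600 + 36×60 + 52) × 60 + 47 = 132767.
Real time: 132767 / (60) = 132767/60 s.
Target frame: (132767/60) × (48) = 531068/5 ≈ 106213.600 → 106214.

frame 106214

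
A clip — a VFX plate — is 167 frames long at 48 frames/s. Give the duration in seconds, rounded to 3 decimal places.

Running time = 167 × 1/48 = 167/48 s ≈ 3.479 s.

3.479 seconds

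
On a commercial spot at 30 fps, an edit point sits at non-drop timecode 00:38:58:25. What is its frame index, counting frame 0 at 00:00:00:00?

70165

Total seconds to the label: (0 × 3600 + 38 × 60 + 58) = 2338.
Frame index = 2338 × 30 + 25 = 70165.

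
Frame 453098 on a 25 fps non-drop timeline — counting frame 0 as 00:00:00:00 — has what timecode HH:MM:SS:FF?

05:02:03:23

453098 ÷ 25 = 18123 full seconds, remainder 23 frames.
18123 s = 5 h 2 min 3 s.
Timecode: 05:02:03:23.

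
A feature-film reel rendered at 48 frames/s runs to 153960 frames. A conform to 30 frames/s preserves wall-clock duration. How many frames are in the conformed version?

Target frames = source frames × (target rate / source rate) = 153960 × (30)/(48) = 153960 × 5/8 = 96225.

96225 frames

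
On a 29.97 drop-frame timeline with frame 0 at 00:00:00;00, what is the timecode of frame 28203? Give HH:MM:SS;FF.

00:15:41;01

Each 10-minute DF block holds 10 × 60 × 30 − 9 × 2 = 17982 frames. 28203 ÷ 17982 → 1 full block, remainder 10221.
Within the partial block the first minute is 1800 frames and each further minute 1798, so 5 further minute boundaries passed. Total skipped labels = 18 × 1 + 2 × 5 = 28.
Non-drop label index = 28203 + 28 = 28231; at 30 labels/s that is 00:15:41:01, i.e. DF 00:15:41;01.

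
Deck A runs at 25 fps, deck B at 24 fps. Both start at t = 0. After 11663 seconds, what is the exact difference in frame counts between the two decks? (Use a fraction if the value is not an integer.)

11663 frames

A emits 25 × 11663 = 291575 frames; B emits 24 × 11663 = 279912.
Difference = 11663 frames; B is behind A.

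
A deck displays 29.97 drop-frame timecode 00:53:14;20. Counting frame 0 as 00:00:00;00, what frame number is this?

Complete 10-minute blocks: 5, each 17982 frames → 89910.
Remaining 3 whole minutes in the current block: 1800 + 2 × 1798 = 5396 frames.
Within the current minute: 14 × 30 + 20 − 2 = 438 (labels ;00/;01 skipped at this minute). Total = 89910 + 5396 + 438 = 95744.

95744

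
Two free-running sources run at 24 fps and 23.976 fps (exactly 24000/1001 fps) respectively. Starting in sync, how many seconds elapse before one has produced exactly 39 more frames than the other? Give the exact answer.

The gap grows by |24000/1001 − 24| = 24/1001 frames per second.
Time for a 39-frame gap: 39 ÷ (24/1001) = 1626.625 s.

1626.625 seconds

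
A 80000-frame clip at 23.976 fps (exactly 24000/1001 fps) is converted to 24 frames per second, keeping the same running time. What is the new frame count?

Target frames = source frames × (target rate / source rate) = 80000 × (24)/(24000/1001) = 80000 × 1001/1000 = 80080.

80080 frames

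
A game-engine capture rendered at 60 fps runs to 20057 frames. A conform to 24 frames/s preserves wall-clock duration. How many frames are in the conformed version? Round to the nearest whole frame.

8023 frames

Frames at target rate = 20057 × (24) / (60) = 40114/5 ≈ 8022.800.
Nearest whole frame: 8023.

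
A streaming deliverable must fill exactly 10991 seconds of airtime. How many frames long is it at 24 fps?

263784 frames

Frames = 10991 × 24 = 263784.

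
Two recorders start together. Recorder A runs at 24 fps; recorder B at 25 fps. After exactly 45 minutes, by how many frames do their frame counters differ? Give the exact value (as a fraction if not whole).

45 min = 2700 s.
A emits 24 × 2700 = 64800 frames; B emits 25 × 2700 = 67500.
Difference = 2700 frames; B is ahead of A.

2700 frames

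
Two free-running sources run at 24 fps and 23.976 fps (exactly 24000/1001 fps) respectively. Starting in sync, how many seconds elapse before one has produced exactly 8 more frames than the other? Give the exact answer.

1001/3 seconds

The gap grows by |24000/1001 − 24| = 24/1001 frames per second.
Time for a 8-frame gap: 8 ÷ (24/1001) = 1001/3 s.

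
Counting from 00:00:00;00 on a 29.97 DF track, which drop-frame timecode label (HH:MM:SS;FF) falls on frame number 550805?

05:06:18;17

Ten DF minutes hold 17982 frames, so frame 550805 lies in block 30 (frames 539460–557441) with 11345 frames into that block.
The block's first minute is 1800 frames and the rest 1798 each; 11345 frames reaches minute 6, so 30 × 18 + 6 × 2 = 552 labels have been skipped so far.
Adding those back, label number 550805 + 552 = 551357 at 30 labels/s is 18378 s + 17 f = 5 h 6 min 18 s frame 17, i.e. 05:06:18;17.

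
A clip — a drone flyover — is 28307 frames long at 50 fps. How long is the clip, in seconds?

566.14 seconds

Running time = 28307 / (50) = 566.14 s.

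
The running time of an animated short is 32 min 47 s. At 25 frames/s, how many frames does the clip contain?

32 min 47 s = 1967 s.
Frames = 1967 × 25 = 49175.

49175 frames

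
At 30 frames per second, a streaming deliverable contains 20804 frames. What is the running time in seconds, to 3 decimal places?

693.467 seconds

Running time = 20804 × 1/30 = 10402/15 s ≈ 693.467 s.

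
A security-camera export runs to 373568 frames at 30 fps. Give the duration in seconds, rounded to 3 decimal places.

12452.267 seconds

Running time = 373568 × 1/30 = 186784/15 s ≈ 12452.267 s.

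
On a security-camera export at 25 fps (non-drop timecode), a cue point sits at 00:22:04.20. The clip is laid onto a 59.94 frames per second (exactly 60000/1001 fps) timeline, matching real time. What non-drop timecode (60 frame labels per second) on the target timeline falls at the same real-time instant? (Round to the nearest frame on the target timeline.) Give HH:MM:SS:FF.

Source frame index: (0×3600 + 22×60 + 4) × 25 + 20 = 33120.
Real time: 33120 / (25) = 6624/5 s.
Target frame: (6624/5) × (60000/1001) = 79488000/1001 ≈ 79408.591 → 79409.
At 60 labels/s: frame 79409 → 00:22:03:29.

00:22:03:29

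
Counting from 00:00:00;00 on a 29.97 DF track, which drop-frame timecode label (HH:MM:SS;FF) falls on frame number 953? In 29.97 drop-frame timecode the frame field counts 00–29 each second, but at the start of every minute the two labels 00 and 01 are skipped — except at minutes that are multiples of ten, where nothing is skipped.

00:00:31;23

Each 10-minute DF block holds 10 × 60 × 30 − 9 × 2 = 17982 frames. 953 ÷ 17982 → 0 full blocks, remainder 953.
Within the partial block the first minute is 1800 frames and each further minute 1798, so 0 further minute boundaries passed. Total skipped labels = 18 × 0 + 2 × 0 = 0.
Non-drop label index = 953 + 0 = 953; at 30 labels/s that is 00:00:31:23, i.e. DF 00:00:31;23.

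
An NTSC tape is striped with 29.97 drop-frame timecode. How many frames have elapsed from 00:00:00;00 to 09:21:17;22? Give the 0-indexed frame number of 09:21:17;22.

1009322

Complete 10-minute blocks: 56, each 17982 frames → 1006992.
Remaining 1 whole minute in the current block: 1800 + 0 × 1798 = 1800 frames.
Within the current minute: 17 × 30 + 22 − 2 = 530 (labels ;00/;01 skipped at this minute). Total = 1006992 + 1800 + 530 = 1009322.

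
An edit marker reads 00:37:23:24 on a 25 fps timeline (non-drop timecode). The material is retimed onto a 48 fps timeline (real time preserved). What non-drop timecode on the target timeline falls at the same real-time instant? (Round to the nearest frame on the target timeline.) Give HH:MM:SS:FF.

Source frame index: (0×3600 + 37×60 + 23) × 25 + 24 = 56099.
Real time: 56099 / (25) = 56099/25 s.
Target frame: (56099/25) × (48) = 2692752/25 ≈ 107710.080 → 107710.
At 48 labels/s: frame 107710 → 00:37:23:46.

00:37:23:46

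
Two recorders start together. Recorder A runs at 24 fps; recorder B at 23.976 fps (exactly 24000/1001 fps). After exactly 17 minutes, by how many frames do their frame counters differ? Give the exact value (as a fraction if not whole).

17 min = 1020 s.
A emits 24 × 1020 = 24480 frames; B emits 24000/1001 × 1020 = 24480000/1001.
Difference = 24480/1001 frames (≈ 24.4555); B is behind A.

24480/1001 frames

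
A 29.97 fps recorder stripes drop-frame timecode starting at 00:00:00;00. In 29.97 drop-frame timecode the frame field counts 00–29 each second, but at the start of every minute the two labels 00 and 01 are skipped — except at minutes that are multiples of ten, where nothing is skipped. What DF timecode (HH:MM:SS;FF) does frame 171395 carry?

01:35:18;27

Each 10-minute DF block holds 10 × 60 × 30 − 9 × 2 = 17982 frames. 171395 ÷ 17982 → 9 full blocks, remainder 9557.
Within the partial block the first minute is 1800 frames and each further minute 1798, so 5 further minute boundaries passed. Total skipped labels = 18 × 9 + 2 × 5 = 172.
Non-drop label index = 171395 + 172 = 171567; at 30 labels/s that is 01:35:18:27, i.e. DF 01:35:18;27.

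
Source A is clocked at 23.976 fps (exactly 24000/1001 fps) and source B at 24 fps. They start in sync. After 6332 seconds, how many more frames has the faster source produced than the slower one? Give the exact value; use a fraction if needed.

151968/1001 frames

A emits 24000/1001 × 6332 = 151968000/1001 frames; B emits 24 × 6332 = 151968.
Difference = 151968/1001 frames (≈ 151.8162); B is ahead of A.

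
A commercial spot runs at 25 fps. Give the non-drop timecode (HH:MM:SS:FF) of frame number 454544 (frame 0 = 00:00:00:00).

454544 ÷ 25 = 18181 full seconds, remainder 19 frames.
18181 s = 5 h 3 min 1 s.
Timecode: 05:03:01:19.

05:03:01:19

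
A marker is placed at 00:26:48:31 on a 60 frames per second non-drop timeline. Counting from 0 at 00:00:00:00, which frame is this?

frame 96511

Total seconds to the label: (0 × 3600 + 26 × 60 + 48) = 1608.
Frame index = 1608 × 60 + 31 = 96511.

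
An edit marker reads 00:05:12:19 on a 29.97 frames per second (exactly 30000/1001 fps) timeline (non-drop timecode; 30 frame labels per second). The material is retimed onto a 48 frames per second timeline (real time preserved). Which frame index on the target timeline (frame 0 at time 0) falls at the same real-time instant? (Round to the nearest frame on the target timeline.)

frame 15021

Source frame index: (0×3600 + 5×60 + 12) × 30 + 19 = 9379.
Real time: 9379 / (30000/1001) = 9388379/30000 s.
Target frame: (9388379/30000) × (48) = 9388379/625 ≈ 15021.406 → 15021.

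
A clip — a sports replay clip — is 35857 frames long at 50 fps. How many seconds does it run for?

Running time = 35857 / (50) = 717.14 s.

717.14 seconds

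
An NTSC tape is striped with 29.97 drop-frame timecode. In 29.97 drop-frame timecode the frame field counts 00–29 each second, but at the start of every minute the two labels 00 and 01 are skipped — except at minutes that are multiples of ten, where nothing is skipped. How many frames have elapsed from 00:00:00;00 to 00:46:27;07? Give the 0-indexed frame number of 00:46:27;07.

83533

Complete 10-minute blocks: 4, each 17982 frames → 71928.
Remaining 6 whole minutes in the current block: 1800 + 5 × 1798 = 10790 frames.
Within the current minute: 27 × 30 + 7 − 2 = 815 (labels ;00/;01 skipped at this minute). Total = 71928 + 10790 + 815 = 83533.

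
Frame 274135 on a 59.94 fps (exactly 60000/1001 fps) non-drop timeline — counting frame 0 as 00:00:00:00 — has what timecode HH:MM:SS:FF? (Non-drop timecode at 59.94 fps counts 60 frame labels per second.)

274135 ÷ 60 = 4568 full seconds, remainder 55 frames.
4568 s = 1 h 16 min 8 s.
Timecode: 01:16:08:55.

01:16:08:55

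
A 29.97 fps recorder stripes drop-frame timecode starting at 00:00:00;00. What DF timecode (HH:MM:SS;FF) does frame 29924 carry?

00:16:38;14

Ten DF minutes hold 17982 frames, so frame 29924 lies in block 1 (frames 17982–35963) with 11942 frames into that block.
The block's first minute is 1800 frames and the rest 1798 each; 11942 frames reaches minute 6, so 1 × 18 + 6 × 2 = 30 labels have been skipped so far.
Adding those back, label number 29924 + 30 = 29954 at 30 labels/s is 998 s + 14 f = 0 h 16 min 38 s frame 14, i.e. 00:16:38;14.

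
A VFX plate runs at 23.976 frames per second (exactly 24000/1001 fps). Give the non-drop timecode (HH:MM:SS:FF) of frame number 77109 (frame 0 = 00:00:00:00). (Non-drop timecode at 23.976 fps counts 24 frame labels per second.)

77109 ÷ 24 = 3212 full seconds, remainder 21 frames.
3212 s = 0 h 53 min 32 s.
Timecode: 00:53:32:21.

00:53:32:21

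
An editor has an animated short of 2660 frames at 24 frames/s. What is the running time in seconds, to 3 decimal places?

110.833 seconds

Running time = 2660 × 1/24 = 665/6 s ≈ 110.833 s.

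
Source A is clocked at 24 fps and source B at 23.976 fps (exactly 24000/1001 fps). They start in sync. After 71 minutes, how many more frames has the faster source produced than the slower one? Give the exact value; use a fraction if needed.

71 min = 4260 s.
A emits 24 × 4260 = 102240 frames; B emits 24000/1001 × 4260 = 102240000/1001.
Difference = 102240/1001 frames (≈ 102.1379); B is behind A.

102240/1001 frames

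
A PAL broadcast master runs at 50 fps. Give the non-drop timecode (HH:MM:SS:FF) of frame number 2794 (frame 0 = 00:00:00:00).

2794 ÷ 50 = 55 full seconds, remainder 44 frames.
55 s = 0 h 0 min 55 s.
Timecode: 00:00:55:44.

00:00:55:44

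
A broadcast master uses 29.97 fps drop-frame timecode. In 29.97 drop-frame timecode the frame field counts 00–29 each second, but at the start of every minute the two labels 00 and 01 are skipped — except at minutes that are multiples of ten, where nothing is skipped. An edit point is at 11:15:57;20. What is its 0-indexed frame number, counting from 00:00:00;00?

As if non-drop at 30 labels/s: (11 × 3600 + 15 × 60 + 57) × 30 + 20 = 1216730.
Minute boundaries passed: 675; those not divisible by 10: 675 − 67 = 608; dropped labels = 2 × 608 = 1216.
Actual frame index = 1216730 − 1216 = 1215514.

1215514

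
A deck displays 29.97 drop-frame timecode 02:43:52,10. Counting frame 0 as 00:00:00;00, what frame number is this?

294676

As if non-drop at 30 labels/s: (2 × 3600 + 43 × 60 + 52) × 30 + 10 = 294970.
Minute boundaries passed: 163; those not divisible by 10: 163 − 16 = 147; dropped labels = 2 × 147 = 294.
Actual frame index = 294970 − 294 = 294676.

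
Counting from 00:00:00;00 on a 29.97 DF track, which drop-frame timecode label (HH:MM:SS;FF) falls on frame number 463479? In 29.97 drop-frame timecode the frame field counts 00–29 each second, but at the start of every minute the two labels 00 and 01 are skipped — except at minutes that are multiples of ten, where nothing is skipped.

04:17:44;23

Each 10-minute DF block holds 10 × 60 × 30 − 9 × 2 = 17982 frames. 463479 ÷ 17982 → 25 full blocks, remainder 13929.
Within the partial block the first minute is 1800 frames and each further minute 1798, so 7 further minute boundaries passed. Total skipped labels = 18 × 25 + 2 × 7 = 464.
Non-drop label index = 463479 + 464 = 463943; at 30 labels/s that is 04:17:44:23, i.e. DF 04:17:44;23.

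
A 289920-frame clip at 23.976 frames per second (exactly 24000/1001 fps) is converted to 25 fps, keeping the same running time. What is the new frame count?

Target frames = source frames × (target rate / source rate) = 289920 × (25)/(24000/1001) = 289920 × 1001/960 = 302302.

302302 frames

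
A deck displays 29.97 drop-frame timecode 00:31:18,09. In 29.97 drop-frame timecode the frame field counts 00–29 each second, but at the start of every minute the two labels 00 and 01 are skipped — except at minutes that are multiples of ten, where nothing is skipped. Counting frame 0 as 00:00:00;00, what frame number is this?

As if non-drop at 30 labels/s: (0 × 3600 + 31 × 60 + 18) × 30 + 9 = 56349.
Minute boundaries passed: 31; those not divisible by 10: 31 − 3 = 28; dropped labels = 2 × 28 = 56.
Actual frame index = 56349 − 56 = 56293.

56293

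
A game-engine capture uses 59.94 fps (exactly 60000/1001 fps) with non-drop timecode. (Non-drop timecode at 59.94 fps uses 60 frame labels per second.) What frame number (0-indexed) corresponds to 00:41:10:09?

148209

Total seconds to the label: (0 × 3600 + 41 × 60 + 10) = 2470.
Frame index = 2470 × 60 + 9 = 148209.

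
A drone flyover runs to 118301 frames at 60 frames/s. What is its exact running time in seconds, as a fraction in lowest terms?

118301/60 seconds

Running time = 118301 ÷ (60) = 118301 × 1/60 = 118301/60 s.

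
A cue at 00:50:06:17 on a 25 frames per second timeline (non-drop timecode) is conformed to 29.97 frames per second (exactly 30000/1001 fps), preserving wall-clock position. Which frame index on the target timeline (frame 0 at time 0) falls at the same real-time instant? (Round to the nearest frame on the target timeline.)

frame 90110

Source frame index: (0×3600 + 50×60 + 6) × 25 + 17 = 75167.
Real time: 75167 / (25) = 75167/25 s.
Target frame: (75167/25) × (30000/1001) = 90200400/1001 ≈ 90110.290 → 90110.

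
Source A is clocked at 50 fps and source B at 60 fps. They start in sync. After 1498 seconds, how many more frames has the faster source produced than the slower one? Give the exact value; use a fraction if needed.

A emits 50 × 1498 = 74900 frames; B emits 60 × 1498 = 89880.
Difference = 14980 frames; B is ahead of A.

14980 frames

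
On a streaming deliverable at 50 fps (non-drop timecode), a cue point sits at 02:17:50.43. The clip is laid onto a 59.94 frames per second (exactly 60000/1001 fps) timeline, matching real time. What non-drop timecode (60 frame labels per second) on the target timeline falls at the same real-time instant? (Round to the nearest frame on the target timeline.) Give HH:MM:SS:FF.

Source frame index: (2×3600 + 17×60 + 50) × 50 + 43 = 413543.
Real time: 413543 / (50) = 413543/50 s.
Target frame: (413543/50) × (60000/1001) = 38173200/77 ≈ 495755.844 → 495756.
At 60 labels/s: frame 495756 → 02:17:42:36.

02:17:42:36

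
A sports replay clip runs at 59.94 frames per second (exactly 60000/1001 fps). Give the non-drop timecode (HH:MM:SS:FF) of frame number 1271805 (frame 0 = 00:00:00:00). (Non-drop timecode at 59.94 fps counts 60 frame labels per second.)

05:53:16:45

1271805 ÷ 60 = 21196 full seconds, remainder 45 frames.
21196 s = 5 h 53 min 16 s.
Timecode: 05:53:16:45.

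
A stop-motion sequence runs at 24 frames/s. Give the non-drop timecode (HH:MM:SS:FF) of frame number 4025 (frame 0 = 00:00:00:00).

4025 ÷ 24 = 167 full seconds, remainder 17 frames.
167 s = 0 h 2 min 47 s.
Timecode: 00:02:47:17.

00:02:47:17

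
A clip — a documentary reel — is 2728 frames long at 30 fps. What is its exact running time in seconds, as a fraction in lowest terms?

1364/15 seconds

Running time = 2728 ÷ (30) = 2728 × 1/30 = 1364/15 s.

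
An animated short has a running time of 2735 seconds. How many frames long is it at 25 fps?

68375 frames

Frames = 2735 × 25 = 68375.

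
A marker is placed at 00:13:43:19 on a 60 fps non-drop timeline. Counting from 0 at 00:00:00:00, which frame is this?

frame 49399

Total seconds to the label: (0 × 3600 + 13 × 60 + 43) = 823.
Frame index = 823 × 60 + 19 = 49399.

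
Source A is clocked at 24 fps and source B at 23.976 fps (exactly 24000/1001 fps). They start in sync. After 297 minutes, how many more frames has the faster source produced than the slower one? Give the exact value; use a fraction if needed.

38880/91 frames

297 min = 17820 s.
A emits 24 × 17820 = 427680 frames; B emits 24000/1001 × 17820 = 38880000/91.
Difference = 38880/91 frames (≈ 427.2527); B is behind A.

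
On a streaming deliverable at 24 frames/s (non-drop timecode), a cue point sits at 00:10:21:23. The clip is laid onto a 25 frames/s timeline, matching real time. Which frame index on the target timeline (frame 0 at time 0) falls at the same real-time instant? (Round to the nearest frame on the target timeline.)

Source frame index: (0×3600 + 10×60 + 21) × 24 + 23 = 14927.
Real time: 14927 / (24) = 14927/24 s.
Target frame: (14927/24) × (25) = 373175/24 ≈ 15548.958 → 15549.

frame 15549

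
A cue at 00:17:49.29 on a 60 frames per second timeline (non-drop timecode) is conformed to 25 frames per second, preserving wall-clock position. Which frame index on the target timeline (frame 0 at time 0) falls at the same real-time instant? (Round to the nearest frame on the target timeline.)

frame 26737

Source frame index: (0×3600 + 17×60 + 49) × 60 + 29 = 64169.
Real time: 64169 / (60) = 64169/60 s.
Target frame: (64169/60) × (25) = 320845/12 ≈ 26737.083 → 26737.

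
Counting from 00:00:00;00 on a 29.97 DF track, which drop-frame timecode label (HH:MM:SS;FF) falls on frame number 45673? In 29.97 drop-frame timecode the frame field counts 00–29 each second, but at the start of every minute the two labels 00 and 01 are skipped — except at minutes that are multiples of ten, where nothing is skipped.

Ten DF minutes hold 17982 frames, so frame 45673 lies in block 2 (frames 35964–53945) with 9709 frames into that block.
The block's first minute is 1800 frames and the rest 1798 each; 9709 frames reaches minute 5, so 2 × 18 + 5 × 2 = 46 labels have been skipped so far.
Adding those back, label number 45673 + 46 = 45719 at 30 labels/s is 1523 s + 29 f = 0 h 25 min 23 s frame 29, i.e. 00:25:23;29.

00:25:23;29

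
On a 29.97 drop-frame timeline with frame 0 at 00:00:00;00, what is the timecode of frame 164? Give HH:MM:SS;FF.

00:00:05;14

Ten DF minutes hold 17982 frames, so frame 164 lies in block 0 (frames 0–17981) with 164 frames into that block.
The block's first minute is 1800 frames and the rest 1798 each; 164 frames reaches minute 0, so 0 × 18 + 0 × 2 = 0 labels have been skipped so far.
Adding those back, label number 164 + 0 = 164 at 30 labels/s is 5 s + 14 f = 0 h 0 min 5 s frame 14, i.e. 00:00:05;14.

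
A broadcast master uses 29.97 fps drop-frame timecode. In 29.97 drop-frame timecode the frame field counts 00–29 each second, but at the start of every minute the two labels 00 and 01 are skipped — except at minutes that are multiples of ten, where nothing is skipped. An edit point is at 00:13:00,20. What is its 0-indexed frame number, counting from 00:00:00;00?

23396

As if non-drop at 30 labels/s: (0 × 3600 + 13 × 60 + 0) × 30 + 20 = 23420.
Minute boundaries passed: 13; those not divisible by 10: 13 − 1 = 12; dropped labels = 2 × 12 = 24.
Actual frame index = 23420 − 24 = 23396.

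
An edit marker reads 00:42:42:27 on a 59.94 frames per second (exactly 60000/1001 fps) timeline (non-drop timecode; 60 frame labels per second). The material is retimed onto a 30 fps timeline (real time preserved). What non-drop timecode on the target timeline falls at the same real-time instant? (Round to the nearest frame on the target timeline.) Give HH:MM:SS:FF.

00:42:45:00

Source frame index: (0×3600 + 42×60 + 42) × 60 + 27 = 153747.
Real time: 153747 / (60000/1001) = 51300249/20000 s.
Target frame: (51300249/20000) × (30) = 153900747/2000 ≈ 76950.374 → 76950.
At 30 labels/s: frame 76950 → 00:42:45:00.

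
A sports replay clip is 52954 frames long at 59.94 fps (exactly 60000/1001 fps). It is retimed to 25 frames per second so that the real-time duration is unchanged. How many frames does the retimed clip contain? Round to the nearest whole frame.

22086 frames

Frames at target rate = 52954 × (25) / (60000/1001) = 26503477/1200 ≈ 22086.231.
Nearest whole frame: 22086.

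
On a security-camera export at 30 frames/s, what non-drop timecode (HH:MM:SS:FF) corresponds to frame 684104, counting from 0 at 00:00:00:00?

06:20:03:14

684104 ÷ 30 = 22803 full seconds, remainder 14 frames.
22803 s = 6 h 20 min 3 s.
Timecode: 06:20:03:14.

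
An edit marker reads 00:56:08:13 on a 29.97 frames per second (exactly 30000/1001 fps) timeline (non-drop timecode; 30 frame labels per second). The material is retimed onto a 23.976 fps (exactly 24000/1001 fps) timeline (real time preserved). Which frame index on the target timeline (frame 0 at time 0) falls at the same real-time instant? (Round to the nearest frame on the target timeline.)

Source frame index: (0×3600 + 56×60 + 8) × 30 + 13 = 101053.
Real time: 101053 / (30000/1001) = 101154053/30000 s.
Target frame: (101154053/30000) × (24000/1001) = 404212/5 ≈ 80842.400 → 80842.

frame 80842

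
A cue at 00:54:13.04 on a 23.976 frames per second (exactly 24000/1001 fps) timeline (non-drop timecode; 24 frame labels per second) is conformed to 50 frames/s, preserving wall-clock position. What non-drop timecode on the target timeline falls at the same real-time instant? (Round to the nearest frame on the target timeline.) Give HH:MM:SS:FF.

00:54:16:21

Source frame index: (0×3600 + 54×60 + 13) × 24 + 4 = 78076.
Real time: 78076 / (24000/1001) = 19538519/6000 s.
Target frame: (19538519/6000) × (50) = 19538519/120 ≈ 162820.992 → 162821.
At 50 labels/s: frame 162821 → 00:54:16:21.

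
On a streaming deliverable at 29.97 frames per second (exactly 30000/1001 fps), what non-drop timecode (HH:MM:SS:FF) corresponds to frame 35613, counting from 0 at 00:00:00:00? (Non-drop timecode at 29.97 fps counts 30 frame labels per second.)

35613 ÷ 30 = 1187 full seconds, remainder 3 frames.
1187 s = 0 h 19 min 47 s.
Timecode: 00:19:47:03.

00:19:47:03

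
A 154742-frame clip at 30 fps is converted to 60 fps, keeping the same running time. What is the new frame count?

309484 frames

Target frames = source frames × (target rate / source rate) = 154742 × (60)/(30) = 154742 × 2 = 309484.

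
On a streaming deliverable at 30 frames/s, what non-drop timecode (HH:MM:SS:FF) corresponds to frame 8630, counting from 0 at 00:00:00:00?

00:04:47:20

8630 ÷ 30 = 287 full seconds, remainder 20 frames.
287 s = 0 h 4 min 47 s.
Timecode: 00:04:47:20.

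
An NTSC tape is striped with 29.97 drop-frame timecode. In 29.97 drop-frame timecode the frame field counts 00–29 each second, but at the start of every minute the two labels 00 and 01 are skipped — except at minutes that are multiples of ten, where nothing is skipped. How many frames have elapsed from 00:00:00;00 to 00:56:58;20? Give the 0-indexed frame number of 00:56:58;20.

Complete 10-minute blocks: 5, each 17982 frames → 89910.
Remaining 6 whole minutes in the current block: 1800 + 5 × 1798 = 10790 frames.
Within the current minute: 58 × 30 + 20 − 2 = 1758 (labels ;00/;01 skipped at this minute). Total = 89910 + 10790 + 1758 = 102458.

102458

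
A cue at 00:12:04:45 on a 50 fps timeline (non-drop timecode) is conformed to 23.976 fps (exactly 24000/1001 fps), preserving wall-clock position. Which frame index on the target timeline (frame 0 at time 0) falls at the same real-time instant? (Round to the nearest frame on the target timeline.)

frame 17380

Source frame index: (0×3600 + 12×60 + 4) × 50 + 45 = 36245.
Real time: 36245 / (50) = 7249/10 s.
Target frame: (7249/10) × (24000/1001) = 1581600/91 ≈ 17380.220 → 17380.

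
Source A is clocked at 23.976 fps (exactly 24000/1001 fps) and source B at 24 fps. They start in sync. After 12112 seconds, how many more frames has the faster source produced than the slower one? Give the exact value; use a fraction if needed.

290688/1001 frames

A emits 24000/1001 × 12112 = 290688000/1001 frames; B emits 24 × 12112 = 290688.
Difference = 290688/1001 frames (≈ 290.3976); B is ahead of A.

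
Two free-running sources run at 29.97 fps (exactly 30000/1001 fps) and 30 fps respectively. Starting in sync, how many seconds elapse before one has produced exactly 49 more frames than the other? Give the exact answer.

The gap grows by |30 − 30000/1001| = 30/1001 frames per second.
Time for a 49-frame gap: 49 ÷ (30/1001) = 49049/30 s.

49049/30 seconds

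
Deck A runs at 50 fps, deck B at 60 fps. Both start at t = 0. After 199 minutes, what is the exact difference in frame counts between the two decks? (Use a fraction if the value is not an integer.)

119400 frames

199 min = 11940 s.
A emits 50 × 11940 = 597000 frames; B emits 60 × 11940 = 716400.
Difference = 119400 frames; B is ahead of A.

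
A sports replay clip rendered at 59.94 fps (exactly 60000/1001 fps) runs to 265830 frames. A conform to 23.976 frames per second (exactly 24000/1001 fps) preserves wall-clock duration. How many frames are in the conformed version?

Target frames = source frames × (target rate / source rate) = 265830 × (24000/1001)/(60000/1001) = 265830 × 2/5 = 106332.

106332 frames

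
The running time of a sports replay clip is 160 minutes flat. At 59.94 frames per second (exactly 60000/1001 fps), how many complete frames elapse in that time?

575424 frames

160 min = 9600 s.
Frames = 9600 × 60000/1001 = 576000000/1001 ≈ 575424.5754.
Complete frames: 575424.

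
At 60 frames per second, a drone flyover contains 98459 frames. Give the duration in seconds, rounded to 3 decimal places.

1640.983 seconds

Running time = 98459 × 1/60 = 98459/60 s ≈ 1640.983 s.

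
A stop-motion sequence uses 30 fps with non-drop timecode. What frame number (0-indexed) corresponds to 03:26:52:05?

frame 372365

Total seconds to the label: (3 × 3600 + 26 × 60 + 52) = 12412.
Frame index = 12412 × 30 + 5 = 372365.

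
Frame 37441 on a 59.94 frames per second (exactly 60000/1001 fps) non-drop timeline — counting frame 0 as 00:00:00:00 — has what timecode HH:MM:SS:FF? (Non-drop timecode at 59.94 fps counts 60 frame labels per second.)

00:10:24:01

37441 ÷ 60 = 624 full seconds, remainder 1 frame.
624 s = 0 h 10 min 24 s.
Timecode: 00:10:24:01.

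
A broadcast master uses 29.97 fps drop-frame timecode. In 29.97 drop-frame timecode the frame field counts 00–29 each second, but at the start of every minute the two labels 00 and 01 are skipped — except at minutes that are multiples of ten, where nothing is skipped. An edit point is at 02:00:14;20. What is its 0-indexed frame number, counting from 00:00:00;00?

216224

Complete 10-minute blocks: 12, each 17982 frames → 215784.
Remaining 0 whole minutes in the current block: 0 frames.
Within the current minute: 14 × 30 + 20 = 440. Total = 215784 + 0 + 440 = 216224.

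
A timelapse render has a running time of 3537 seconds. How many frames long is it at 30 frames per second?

106110 frames

Frames = 3537 × 30 = 106110.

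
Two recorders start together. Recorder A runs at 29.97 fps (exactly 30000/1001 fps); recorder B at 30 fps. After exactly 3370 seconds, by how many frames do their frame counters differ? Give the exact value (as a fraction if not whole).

A emits 30000/1001 × 3370 = 101100000/1001 frames; B emits 30 × 3370 = 101100.
Difference = 101100/1001 frames (≈ 100.9990); B is ahead of A.

101100/1001 frames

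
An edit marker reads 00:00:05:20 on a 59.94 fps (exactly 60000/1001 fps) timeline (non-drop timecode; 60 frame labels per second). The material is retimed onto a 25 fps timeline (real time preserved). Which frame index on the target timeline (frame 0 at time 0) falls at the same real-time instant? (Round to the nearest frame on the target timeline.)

Source frame index: (0×3600 + 0×60 + 5) × 60 + 20 = 320.
Real time: 320 / (60000/1001) = 2002/375 s.
Target frame: (2002/375) × (25) = 2002/15 ≈ 133.467 → 133.

frame 133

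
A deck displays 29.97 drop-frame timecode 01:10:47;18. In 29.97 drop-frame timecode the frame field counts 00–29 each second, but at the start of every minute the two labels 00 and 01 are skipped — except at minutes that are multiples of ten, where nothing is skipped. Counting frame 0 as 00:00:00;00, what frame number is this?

As if non-drop at 30 labels/s: (1 × 3600 + 10 × 60 + 47) × 30 + 18 = 127428.
Minute boundaries passed: 70; those not divisible by 10: 70 − 7 = 63; dropped labels = 2 × 63 = 126.
Actual frame index = 127428 − 126 = 127302.

127302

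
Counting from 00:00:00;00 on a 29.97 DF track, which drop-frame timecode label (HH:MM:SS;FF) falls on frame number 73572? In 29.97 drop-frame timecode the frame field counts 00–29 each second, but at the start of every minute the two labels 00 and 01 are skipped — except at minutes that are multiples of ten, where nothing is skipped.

Each 10-minute DF block holds 10 × 60 × 30 − 9 × 2 = 17982 frames. 73572 ÷ 17982 → 4 full blocks, remainder 1644.
Within the partial block the first minute is 1800 frames and each further minute 1798, so 0 further minute boundaries passed. Total skipped labels = 18 × 4 + 2 × 0 = 72.
Non-drop label index = 73572 + 72 = 73644; at 30 labels/s that is 00:40:54:24, i.e. DF 00:40:54;24.

00:40:54;24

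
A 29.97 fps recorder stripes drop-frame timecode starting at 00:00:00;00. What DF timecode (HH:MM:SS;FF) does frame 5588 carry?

Ten DF minutes hold 17982 frames, so frame 5588 lies in block 0 (frames 0–17981) with 5588 frames into that block.
The block's first minute is 1800 frames and the rest 1798 each; 5588 frames reaches minute 3, so 0 × 18 + 3 × 2 = 6 labels have been skipped so far.
Adding those back, label number 5588 + 6 = 5594 at 30 labels/s is 186 s + 14 f = 0 h 3 min 6 s frame 14, i.e. 00:03:06;14.

00:03:06;14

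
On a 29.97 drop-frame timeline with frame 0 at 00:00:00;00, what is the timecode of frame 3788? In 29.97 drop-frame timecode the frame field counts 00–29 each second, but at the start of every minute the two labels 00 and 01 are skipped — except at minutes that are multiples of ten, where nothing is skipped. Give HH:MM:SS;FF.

00:02:06;12

Ten DF minutes hold 17982 frames, so frame 3788 lies in block 0 (frames 0–17981) with 3788 frames into that block.
The block's first minute is 1800 frames and the rest 1798 each; 3788 frames reaches minute 2, so 0 × 18 + 2 × 2 = 4 labels have been skipped so far.
Adding those back, label number 3788 + 4 = 3792 at 30 labels/s is 126 s + 12 f = 0 h 2 min 6 s frame 12, i.e. 00:02:06;12.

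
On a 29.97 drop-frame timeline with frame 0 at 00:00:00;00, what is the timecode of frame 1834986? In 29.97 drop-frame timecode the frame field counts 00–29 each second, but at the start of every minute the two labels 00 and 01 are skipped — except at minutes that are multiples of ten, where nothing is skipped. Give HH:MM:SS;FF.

Ten DF minutes hold 17982 frames, so frame 1834986 lies in block 102 (frames 1834164–1852145) with 822 frames into that block.
The block's first minute is 1800 frames and the rest 1798 each; 822 frames reaches minute 0, so 102 × 18 + 0 × 2 = 1836 labels have been skipped so far.
Adding those back, label number 1834986 + 1836 = 1836822 at 30 labels/s is 61227 s + 12 f = 17 h 0 min 27 s frame 12, i.e. 17:00:27;12.

17:00:27;12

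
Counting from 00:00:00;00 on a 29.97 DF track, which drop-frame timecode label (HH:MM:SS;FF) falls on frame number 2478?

00:01:22;20

Ten DF minutes hold 17982 frames, so frame 2478 lies in block 0 (frames 0–17981) with 2478 frames into that block.
The block's first minute is 1800 frames and the rest 1798 each; 2478 frames reaches minute 1, so 0 × 18 + 1 × 2 = 2 labels have been skipped so far.
Adding those back, label number 2478 + 2 = 2480 at 30 labels/s is 82 s + 20 f = 0 h 1 min 22 s frame 20, i.e. 00:01:22;20.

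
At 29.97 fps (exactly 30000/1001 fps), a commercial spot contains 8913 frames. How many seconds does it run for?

Running time = 8913 / (30000/1001) = 297.3971 s.

297.3971 seconds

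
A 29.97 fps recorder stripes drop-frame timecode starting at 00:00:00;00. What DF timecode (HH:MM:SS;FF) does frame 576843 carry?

Each 10-minute DF block holds 10 × 60 × 30 − 9 × 2 = 17982 frames. 576843 ÷ 17982 → 32 full blocks, remainder 1419.
Within the partial block the first minute is 1800 frames and each further minute 1798, so 0 further minute boundaries passed. Total skipped labels = 18 × 32 + 2 × 0 = 576.
Non-drop label index = 576843 + 576 = 577419; at 30 labels/s that is 05:20:47:09, i.e. DF 05:20:47;09.

05:20:47;09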